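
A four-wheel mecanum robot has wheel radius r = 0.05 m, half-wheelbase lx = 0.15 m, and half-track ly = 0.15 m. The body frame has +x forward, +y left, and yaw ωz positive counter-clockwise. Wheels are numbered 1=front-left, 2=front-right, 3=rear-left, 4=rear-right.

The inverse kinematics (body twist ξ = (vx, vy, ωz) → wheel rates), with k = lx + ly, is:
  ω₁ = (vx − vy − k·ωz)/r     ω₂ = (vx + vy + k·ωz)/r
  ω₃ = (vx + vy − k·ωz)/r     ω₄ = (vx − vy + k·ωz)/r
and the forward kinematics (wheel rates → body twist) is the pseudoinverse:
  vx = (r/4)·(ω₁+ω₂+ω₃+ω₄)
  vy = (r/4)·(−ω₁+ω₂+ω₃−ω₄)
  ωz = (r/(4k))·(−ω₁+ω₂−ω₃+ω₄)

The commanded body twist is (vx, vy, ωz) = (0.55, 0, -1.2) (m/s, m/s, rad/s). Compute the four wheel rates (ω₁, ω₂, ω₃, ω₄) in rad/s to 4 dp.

(18.2000, 3.8000, 18.2000, 3.8000)

k = lx + ly = 0.15 + 0.15 = 0.3000;  k·ωz = 0.3000·-1.2 = -0.3600
ω₁ (FL) = (vx − vy − k·ωz)/r = 0.9100/0.05 = 18.2000
ω₂ (FR) = (vx + vy + k·ωz)/r = 0.1900/0.05 = 3.8000
ω₃ (RL) = (vx + vy − k·ωz)/r = 0.9100/0.05 = 18.2000
ω₄ (RR) = (vx − vy + k·ωz)/r = 0.1900/0.05 = 3.8000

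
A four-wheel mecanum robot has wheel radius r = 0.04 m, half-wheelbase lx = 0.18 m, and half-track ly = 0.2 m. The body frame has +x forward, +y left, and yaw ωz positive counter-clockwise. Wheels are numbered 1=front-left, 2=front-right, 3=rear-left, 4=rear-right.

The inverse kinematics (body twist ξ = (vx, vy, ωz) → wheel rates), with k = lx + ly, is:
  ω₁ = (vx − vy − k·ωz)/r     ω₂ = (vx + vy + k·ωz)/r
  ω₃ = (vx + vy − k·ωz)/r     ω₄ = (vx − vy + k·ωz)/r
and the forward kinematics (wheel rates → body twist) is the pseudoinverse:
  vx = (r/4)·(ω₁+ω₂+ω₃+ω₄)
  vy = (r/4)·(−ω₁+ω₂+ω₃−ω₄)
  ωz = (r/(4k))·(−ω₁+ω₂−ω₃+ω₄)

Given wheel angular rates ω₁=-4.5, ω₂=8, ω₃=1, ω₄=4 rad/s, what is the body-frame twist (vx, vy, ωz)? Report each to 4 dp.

(0.0850, 0.0950, 0.4079)

k = lx + ly = 0.18 + 0.2 = 0.3800
ω₁+ω₂+ω₃+ω₄ = 8.5000  →  vx = (0.04/4)·8.5000 = 0.0850
−ω₁+ω₂+ω₃−ω₄ = 9.5000  →  vy = (0.04/4)·9.5000 = 0.0950
−ω₁+ω₂−ω₃+ω₄ = 15.5000  →  ωz = (0.04/1.5200)·15.5000 = 0.4079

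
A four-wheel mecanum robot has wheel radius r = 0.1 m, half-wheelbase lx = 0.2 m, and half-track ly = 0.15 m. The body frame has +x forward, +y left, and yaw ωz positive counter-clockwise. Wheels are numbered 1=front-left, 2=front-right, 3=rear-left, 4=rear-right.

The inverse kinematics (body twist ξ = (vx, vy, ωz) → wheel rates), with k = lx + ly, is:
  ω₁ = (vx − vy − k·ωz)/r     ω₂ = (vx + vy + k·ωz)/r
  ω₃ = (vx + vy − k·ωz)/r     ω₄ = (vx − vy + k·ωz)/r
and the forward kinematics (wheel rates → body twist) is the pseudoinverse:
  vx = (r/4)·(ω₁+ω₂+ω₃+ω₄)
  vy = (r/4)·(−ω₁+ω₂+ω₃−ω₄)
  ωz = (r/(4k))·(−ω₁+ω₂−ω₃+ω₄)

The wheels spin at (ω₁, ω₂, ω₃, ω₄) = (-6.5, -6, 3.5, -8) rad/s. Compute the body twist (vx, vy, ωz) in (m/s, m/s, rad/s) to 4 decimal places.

(-0.4250, 0.3000, -0.7857)

k = lx + ly = 0.2 + 0.15 = 0.3500
ω₁+ω₂+ω₃+ω₄ = -17.0000  →  vx = (0.1/4)·-17.0000 = -0.4250
−ω₁+ω₂+ω₃−ω₄ = 12.0000  →  vy = (0.1/4)·12.0000 = 0.3000
−ω₁+ω₂−ω₃+ω₄ = -11.0000  →  ωz = (0.1/1.4000)·-11.0000 = -0.7857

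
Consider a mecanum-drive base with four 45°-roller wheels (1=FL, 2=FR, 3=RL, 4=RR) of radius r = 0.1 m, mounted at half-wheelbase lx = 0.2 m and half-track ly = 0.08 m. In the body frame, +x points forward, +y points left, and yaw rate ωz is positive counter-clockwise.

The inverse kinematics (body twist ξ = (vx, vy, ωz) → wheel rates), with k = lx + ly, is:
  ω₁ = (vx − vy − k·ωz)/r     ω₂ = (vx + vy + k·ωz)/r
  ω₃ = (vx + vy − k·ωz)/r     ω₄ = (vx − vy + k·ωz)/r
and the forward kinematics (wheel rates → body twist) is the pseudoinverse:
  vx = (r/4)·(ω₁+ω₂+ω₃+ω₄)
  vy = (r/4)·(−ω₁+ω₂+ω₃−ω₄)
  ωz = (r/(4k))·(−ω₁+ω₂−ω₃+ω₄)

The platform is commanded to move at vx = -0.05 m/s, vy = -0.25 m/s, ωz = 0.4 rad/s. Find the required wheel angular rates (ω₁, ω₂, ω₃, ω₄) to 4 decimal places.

k = lx + ly = 0.2 + 0.08 = 0.2800;  k·ωz = 0.2800·0.4 = 0.1120
ω₁ (FL) = (vx − vy − k·ωz)/r = 0.0880/0.1 = 0.8800
ω₂ (FR) = (vx + vy + k·ωz)/r = -0.1880/0.1 = -1.8800
ω₃ (RL) = (vx + vy − k·ωz)/r = -0.4120/0.1 = -4.1200
ω₄ (RR) = (vx − vy + k·ωz)/r = 0.3120/0.1 = 3.1200

(0.8800, -1.8800, -4.1200, 3.1200)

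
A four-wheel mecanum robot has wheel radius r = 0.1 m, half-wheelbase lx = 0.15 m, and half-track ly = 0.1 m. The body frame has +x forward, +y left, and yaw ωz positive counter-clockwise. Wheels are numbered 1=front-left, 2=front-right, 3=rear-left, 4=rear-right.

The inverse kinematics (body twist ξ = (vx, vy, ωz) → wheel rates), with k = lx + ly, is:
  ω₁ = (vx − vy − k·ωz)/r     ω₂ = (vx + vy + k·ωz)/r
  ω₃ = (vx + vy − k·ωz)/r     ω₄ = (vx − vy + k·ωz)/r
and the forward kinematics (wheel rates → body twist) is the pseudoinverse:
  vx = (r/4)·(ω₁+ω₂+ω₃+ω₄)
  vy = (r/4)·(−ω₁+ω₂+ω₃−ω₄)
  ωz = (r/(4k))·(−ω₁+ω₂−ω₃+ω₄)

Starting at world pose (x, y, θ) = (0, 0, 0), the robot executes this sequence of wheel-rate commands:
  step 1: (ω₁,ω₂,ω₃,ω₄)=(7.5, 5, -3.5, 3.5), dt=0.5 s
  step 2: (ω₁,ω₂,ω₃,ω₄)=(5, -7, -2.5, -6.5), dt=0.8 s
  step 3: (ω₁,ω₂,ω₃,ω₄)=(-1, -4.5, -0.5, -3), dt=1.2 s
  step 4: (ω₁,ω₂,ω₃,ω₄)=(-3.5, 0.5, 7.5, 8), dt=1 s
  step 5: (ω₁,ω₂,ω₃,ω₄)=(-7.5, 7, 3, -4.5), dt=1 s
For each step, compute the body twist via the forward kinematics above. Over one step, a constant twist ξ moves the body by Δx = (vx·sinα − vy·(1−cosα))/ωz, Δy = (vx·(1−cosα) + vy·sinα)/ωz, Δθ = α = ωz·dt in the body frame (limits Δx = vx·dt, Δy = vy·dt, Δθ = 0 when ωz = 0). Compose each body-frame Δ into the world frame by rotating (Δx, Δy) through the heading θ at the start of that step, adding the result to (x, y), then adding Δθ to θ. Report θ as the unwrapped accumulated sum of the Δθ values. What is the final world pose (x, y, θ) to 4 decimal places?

(0.3619, 0.1373, -0.6250)

step 1: ξ=(vx,vy,ωz)=(0.3125, -0.2375, 0.4500), dt=0.5 → body Δ=(0.1682, -0.1002, 0.2250) → world pose (0.1682, -0.1002, 0.2250)
step 2: ξ=(vx,vy,ωz)=(-0.2750, -0.2000, -1.6000), dt=0.8 → body Δ=(-0.2538, 0.0028, -1.2800) → world pose (-0.0798, -0.1541, -1.0550)
step 3: ξ=(vx,vy,ωz)=(-0.2250, -0.0250, -0.6000), dt=1.2 → body Δ=(-0.2576, 0.0656, -0.7200) → world pose (-0.1498, 0.1023, -1.7750)
step 4: ξ=(vx,vy,ωz)=(0.3125, 0.0875, 0.4500), dt=1.0 → body Δ=(0.2827, 0.1537, 0.4500) → world pose (-0.0566, -0.2057, -1.3250)
step 5: ξ=(vx,vy,ωz)=(-0.0500, 0.5500, 0.7000), dt=1.0 → body Δ=(-0.2308, 0.4894, 0.7000) → world pose (0.3619, 0.1373, -0.6250)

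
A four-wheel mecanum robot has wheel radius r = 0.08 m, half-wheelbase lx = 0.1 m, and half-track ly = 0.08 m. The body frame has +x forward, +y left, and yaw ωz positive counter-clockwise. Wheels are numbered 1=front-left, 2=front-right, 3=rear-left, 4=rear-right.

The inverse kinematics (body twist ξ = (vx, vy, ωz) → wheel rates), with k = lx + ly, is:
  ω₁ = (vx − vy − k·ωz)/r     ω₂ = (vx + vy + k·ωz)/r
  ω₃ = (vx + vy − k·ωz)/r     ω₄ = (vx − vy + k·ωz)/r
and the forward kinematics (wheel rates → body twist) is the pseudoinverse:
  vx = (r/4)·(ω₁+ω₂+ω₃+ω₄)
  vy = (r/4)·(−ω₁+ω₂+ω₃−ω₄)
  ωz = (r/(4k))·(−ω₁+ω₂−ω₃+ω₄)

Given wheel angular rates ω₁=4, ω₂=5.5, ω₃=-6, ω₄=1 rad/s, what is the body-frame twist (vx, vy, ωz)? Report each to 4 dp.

(0.0900, -0.1100, 0.9444)

k = lx + ly = 0.1 + 0.08 = 0.1800
ω₁+ω₂+ω₃+ω₄ = 4.5000  →  vx = (0.08/4)·4.5000 = 0.0900
−ω₁+ω₂+ω₃−ω₄ = -5.5000  →  vy = (0.08/4)·-5.5000 = -0.1100
−ω₁+ω₂−ω₃+ω₄ = 8.5000  →  ωz = (0.08/0.7200)·8.5000 = 0.9444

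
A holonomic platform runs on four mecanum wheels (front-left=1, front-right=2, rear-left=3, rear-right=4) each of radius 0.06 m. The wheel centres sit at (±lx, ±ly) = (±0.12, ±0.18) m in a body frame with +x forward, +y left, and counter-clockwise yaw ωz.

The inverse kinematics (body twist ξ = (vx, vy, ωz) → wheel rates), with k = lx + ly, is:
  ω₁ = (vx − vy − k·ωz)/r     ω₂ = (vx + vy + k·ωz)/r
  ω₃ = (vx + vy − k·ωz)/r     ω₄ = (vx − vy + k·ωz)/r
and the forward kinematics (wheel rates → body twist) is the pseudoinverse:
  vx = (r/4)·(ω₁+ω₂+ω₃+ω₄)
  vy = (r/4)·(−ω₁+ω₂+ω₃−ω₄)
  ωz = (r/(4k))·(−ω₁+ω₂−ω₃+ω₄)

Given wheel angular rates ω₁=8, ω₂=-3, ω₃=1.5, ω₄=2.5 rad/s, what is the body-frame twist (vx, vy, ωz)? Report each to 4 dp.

(0.1350, -0.1800, -0.5000)

k = lx + ly = 0.12 + 0.18 = 0.3000
ω₁+ω₂+ω₃+ω₄ = 9.0000  →  vx = (0.06/4)·9.0000 = 0.1350
−ω₁+ω₂+ω₃−ω₄ = -12.0000  →  vy = (0.06/4)·-12.0000 = -0.1800
−ω₁+ω₂−ω₃+ω₄ = -10.0000  →  ωz = (0.06/1.2000)·-10.0000 = -0.5000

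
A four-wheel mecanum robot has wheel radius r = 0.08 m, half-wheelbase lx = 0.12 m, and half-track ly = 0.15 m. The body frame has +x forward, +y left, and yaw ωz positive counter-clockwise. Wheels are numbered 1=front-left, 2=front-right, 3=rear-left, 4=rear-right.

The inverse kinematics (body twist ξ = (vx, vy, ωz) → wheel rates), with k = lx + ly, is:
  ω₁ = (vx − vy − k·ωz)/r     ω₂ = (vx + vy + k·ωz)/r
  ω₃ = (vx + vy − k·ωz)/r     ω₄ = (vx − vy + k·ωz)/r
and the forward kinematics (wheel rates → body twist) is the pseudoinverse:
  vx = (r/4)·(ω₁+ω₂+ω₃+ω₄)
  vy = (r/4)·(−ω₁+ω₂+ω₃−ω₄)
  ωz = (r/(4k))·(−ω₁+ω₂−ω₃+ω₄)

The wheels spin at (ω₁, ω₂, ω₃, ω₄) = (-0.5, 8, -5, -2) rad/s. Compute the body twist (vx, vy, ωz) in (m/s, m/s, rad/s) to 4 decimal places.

k = lx + ly = 0.12 + 0.15 = 0.2700
ω₁+ω₂+ω₃+ω₄ = 0.5000  →  vx = (0.08/4)·0.5000 = 0.0100
−ω₁+ω₂+ω₃−ω₄ = 5.5000  →  vy = (0.08/4)·5.5000 = 0.1100
−ω₁+ω₂−ω₃+ω₄ = 11.5000  →  ωz = (0.08/1.0800)·11.5000 = 0.8519

(0.0100, 0.1100, 0.8519)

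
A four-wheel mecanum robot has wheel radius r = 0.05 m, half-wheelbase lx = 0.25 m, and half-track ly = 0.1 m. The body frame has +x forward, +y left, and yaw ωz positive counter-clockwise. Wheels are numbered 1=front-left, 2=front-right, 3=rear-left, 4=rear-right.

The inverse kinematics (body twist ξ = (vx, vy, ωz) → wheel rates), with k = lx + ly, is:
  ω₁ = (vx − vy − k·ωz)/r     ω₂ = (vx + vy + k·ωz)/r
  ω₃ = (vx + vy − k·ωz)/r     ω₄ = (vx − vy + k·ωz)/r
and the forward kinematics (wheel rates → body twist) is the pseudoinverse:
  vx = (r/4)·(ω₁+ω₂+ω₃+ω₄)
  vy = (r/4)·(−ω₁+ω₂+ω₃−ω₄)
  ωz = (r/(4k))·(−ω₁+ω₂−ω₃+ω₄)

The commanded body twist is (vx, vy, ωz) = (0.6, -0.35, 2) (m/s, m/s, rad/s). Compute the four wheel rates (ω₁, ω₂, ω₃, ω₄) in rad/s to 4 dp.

k = lx + ly = 0.25 + 0.1 = 0.3500;  k·ωz = 0.3500·2 = 0.7000
ω₁ (FL) = (vx − vy − k·ωz)/r = 0.2500/0.05 = 5.0000
ω₂ (FR) = (vx + vy + k·ωz)/r = 0.9500/0.05 = 19.0000
ω₃ (RL) = (vx + vy − k·ωz)/r = -0.4500/0.05 = -9.0000
ω₄ (RR) = (vx − vy + k·ωz)/r = 1.6500/0.05 = 33.0000

(5.0000, 19.0000, -9.0000, 33.0000)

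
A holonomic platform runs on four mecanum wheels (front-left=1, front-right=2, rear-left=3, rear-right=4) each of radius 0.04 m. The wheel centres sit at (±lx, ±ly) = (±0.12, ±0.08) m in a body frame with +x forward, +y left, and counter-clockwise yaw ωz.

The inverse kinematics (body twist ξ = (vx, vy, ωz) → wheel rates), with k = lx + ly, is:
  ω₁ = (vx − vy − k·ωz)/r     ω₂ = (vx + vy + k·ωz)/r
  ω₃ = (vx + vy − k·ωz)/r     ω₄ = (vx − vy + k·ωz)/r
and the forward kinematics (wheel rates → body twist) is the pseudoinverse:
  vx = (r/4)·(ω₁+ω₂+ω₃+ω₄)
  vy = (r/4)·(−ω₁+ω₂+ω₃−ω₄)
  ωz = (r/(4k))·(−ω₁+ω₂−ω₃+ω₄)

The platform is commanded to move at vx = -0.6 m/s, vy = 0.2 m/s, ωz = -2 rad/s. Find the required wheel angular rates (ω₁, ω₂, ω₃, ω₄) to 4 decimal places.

(-10.0000, -20.0000, 0.0000, -30.0000)

k = lx + ly = 0.12 + 0.08 = 0.2000;  k·ωz = 0.2000·-2 = -0.4000
ω₁ (FL) = (vx − vy − k·ωz)/r = -0.4000/0.04 = -10.0000
ω₂ (FR) = (vx + vy + k·ωz)/r = -0.8000/0.04 = -20.0000
ω₃ (RL) = (vx + vy − k·ωz)/r = 0.0000/0.04 = 0.0000
ω₄ (RR) = (vx − vy + k·ωz)/r = -1.2000/0.04 = -30.0000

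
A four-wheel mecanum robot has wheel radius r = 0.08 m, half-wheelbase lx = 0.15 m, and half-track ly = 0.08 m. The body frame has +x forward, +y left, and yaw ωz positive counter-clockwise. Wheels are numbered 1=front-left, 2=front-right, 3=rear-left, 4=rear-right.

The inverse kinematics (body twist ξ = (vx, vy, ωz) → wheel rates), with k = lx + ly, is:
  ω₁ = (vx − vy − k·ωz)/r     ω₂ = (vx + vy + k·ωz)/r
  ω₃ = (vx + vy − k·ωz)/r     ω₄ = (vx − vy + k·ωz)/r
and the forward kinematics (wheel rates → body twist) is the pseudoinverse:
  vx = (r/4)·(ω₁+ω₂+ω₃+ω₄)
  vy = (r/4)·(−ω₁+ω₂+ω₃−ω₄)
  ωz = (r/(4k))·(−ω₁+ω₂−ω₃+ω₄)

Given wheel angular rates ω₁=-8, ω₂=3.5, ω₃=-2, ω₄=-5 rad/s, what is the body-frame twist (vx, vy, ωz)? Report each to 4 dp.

(-0.2300, 0.2900, 0.7391)

k = lx + ly = 0.15 + 0.08 = 0.2300
ω₁+ω₂+ω₃+ω₄ = -11.5000  →  vx = (0.08/4)·-11.5000 = -0.2300
−ω₁+ω₂+ω₃−ω₄ = 14.5000  →  vy = (0.08/4)·14.5000 = 0.2900
−ω₁+ω₂−ω₃+ω₄ = 8.5000  →  ωz = (0.08/0.9200)·8.5000 = 0.7391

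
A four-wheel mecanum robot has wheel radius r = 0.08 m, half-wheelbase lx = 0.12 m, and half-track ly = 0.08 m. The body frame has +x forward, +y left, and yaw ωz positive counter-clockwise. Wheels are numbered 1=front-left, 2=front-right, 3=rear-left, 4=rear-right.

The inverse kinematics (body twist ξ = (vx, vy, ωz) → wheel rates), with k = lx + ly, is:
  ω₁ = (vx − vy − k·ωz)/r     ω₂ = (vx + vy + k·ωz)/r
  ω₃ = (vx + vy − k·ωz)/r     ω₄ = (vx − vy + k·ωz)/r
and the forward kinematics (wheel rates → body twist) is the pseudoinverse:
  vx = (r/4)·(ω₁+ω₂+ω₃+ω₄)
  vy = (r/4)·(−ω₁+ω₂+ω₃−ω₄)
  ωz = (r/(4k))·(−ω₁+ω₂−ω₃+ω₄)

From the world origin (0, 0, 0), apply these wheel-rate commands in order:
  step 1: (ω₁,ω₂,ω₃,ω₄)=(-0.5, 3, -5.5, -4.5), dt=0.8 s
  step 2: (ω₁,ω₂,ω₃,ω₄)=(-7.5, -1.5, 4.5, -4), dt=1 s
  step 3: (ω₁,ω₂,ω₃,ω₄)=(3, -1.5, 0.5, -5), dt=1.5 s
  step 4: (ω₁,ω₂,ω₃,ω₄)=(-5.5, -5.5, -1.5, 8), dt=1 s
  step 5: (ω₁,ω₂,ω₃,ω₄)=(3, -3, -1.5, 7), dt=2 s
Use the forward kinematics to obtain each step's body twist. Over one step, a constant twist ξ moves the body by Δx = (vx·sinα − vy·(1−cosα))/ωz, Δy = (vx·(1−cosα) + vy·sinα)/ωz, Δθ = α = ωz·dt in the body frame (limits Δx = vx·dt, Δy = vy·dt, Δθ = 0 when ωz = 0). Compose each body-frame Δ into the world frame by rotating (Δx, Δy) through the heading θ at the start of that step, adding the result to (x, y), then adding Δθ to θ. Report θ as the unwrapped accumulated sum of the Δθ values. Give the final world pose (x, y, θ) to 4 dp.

(-0.4986, -0.3173, 0.0600)

step 1: ξ=(vx,vy,ωz)=(-0.1500, 0.0500, 0.4500), dt=0.8 → body Δ=(-0.1245, 0.0178, 0.3600) → world pose (-0.1245, 0.0178, 0.3600)
step 2: ξ=(vx,vy,ωz)=(-0.1700, 0.2900, -0.2500), dt=1.0 → body Δ=(-0.1322, 0.3081, -0.2500) → world pose (-0.3568, 0.2596, 0.1100)
step 3: ξ=(vx,vy,ωz)=(-0.0600, 0.0200, -1.0000), dt=1.5 → body Δ=(-0.0413, 0.0757, -1.5000) → world pose (-0.4061, 0.3303, -1.3900)
step 4: ξ=(vx,vy,ωz)=(-0.0900, -0.1900, 0.9500), dt=1.0 → body Δ=(0.0066, -0.2023, 0.9500) → world pose (-0.6039, 0.2874, -0.4400)
step 5: ξ=(vx,vy,ωz)=(0.1100, -0.2900, 0.2500), dt=2.0 → body Δ=(0.3530, -0.5023, 0.5000) → world pose (-0.4986, -0.3173, 0.0600)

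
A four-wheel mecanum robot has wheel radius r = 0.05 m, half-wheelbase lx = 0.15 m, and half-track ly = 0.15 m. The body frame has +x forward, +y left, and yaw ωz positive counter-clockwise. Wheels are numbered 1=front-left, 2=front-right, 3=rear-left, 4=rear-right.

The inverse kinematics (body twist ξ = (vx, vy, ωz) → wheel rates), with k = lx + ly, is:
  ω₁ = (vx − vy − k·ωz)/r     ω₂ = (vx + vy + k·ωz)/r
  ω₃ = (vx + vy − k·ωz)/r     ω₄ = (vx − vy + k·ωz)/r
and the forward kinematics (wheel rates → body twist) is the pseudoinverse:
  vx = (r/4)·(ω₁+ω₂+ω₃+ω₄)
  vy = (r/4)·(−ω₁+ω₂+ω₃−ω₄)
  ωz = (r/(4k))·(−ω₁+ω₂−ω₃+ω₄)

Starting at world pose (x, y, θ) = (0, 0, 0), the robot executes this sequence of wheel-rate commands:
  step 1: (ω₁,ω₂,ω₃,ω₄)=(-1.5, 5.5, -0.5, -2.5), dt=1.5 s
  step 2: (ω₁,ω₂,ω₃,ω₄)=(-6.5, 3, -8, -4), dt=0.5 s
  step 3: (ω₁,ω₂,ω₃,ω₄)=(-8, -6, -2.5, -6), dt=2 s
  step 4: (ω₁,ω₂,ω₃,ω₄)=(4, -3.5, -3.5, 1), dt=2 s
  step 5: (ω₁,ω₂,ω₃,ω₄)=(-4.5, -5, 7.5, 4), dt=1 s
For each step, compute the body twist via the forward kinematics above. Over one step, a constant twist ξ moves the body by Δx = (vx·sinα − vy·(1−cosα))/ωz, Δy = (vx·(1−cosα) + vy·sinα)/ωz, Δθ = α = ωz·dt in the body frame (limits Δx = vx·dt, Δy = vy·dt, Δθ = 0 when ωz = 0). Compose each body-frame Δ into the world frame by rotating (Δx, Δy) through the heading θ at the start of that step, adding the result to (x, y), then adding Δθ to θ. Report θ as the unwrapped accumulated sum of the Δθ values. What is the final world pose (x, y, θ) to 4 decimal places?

(-0.5902, -0.2669, 0.0521)

step 1: ξ=(vx,vy,ωz)=(0.0125, 0.1125, 0.2083), dt=1.5 → body Δ=(-0.0077, 0.1689, 0.3125) → world pose (-0.0077, 0.1689, 0.3125)
step 2: ξ=(vx,vy,ωz)=(-0.1938, 0.0688, 0.5625), dt=0.5 → body Δ=(-0.1004, 0.0204, 0.2812) → world pose (-0.1095, 0.1575, 0.5938)
step 3: ξ=(vx,vy,ωz)=(-0.2812, 0.0688, -0.0625), dt=2.0 → body Δ=(-0.5525, 0.1723, -0.1250) → world pose (-0.6638, -0.0089, 0.4688)
step 4: ξ=(vx,vy,ωz)=(-0.0250, -0.1500, -0.1250), dt=2.0 → body Δ=(-0.0868, -0.2907, -0.2500) → world pose (-0.6099, -0.3074, 0.2188)
step 5: ξ=(vx,vy,ωz)=(0.0250, 0.0375, -0.1667), dt=1.0 → body Δ=(0.0280, 0.0352, -0.1667) → world pose (-0.5902, -0.2669, 0.0521)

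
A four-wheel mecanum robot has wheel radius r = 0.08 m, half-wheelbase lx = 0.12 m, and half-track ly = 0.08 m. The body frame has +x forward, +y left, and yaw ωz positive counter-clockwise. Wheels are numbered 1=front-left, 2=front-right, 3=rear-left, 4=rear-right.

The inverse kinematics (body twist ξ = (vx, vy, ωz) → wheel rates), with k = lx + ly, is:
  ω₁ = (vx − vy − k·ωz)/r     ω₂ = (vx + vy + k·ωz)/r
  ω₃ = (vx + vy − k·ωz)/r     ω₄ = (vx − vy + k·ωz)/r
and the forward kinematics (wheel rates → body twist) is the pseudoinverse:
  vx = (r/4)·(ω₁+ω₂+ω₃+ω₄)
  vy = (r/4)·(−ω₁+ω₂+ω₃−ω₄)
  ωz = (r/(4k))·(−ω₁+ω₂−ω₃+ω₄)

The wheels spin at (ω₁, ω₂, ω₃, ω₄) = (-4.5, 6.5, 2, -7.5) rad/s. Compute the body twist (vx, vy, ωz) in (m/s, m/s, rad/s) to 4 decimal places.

k = lx + ly = 0.12 + 0.08 = 0.2000
ω₁+ω₂+ω₃+ω₄ = -3.5000  →  vx = (0.08/4)·-3.5000 = -0.0700
−ω₁+ω₂+ω₃−ω₄ = 20.5000  →  vy = (0.08/4)·20.5000 = 0.4100
−ω₁+ω₂−ω₃+ω₄ = 1.5000  →  ωz = (0.08/0.8000)·1.5000 = 0.1500

(-0.0700, 0.4100, 0.1500)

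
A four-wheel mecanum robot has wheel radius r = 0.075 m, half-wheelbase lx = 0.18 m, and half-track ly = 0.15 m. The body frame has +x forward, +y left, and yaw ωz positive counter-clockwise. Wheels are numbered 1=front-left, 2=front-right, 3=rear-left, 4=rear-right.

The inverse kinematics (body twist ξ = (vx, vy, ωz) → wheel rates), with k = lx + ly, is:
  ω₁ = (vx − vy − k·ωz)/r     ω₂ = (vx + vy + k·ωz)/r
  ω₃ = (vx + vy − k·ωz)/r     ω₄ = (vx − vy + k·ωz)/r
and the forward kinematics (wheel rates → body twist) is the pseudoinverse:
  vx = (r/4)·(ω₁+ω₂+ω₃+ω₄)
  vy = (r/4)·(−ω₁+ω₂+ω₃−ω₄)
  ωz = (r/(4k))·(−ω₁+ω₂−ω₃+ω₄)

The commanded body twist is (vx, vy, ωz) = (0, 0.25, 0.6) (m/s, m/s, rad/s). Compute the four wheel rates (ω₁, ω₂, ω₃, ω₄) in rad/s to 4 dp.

(-5.9733, 5.9733, 0.6933, -0.6933)

k = lx + ly = 0.18 + 0.15 = 0.3300;  k·ωz = 0.3300·0.6 = 0.1980
ω₁ (FL) = (vx − vy − k·ωz)/r = -0.4480/0.075 = -5.9733
ω₂ (FR) = (vx + vy + k·ωz)/r = 0.4480/0.075 = 5.9733
ω₃ (RL) = (vx + vy − k·ωz)/r = 0.0520/0.075 = 0.6933
ω₄ (RR) = (vx − vy + k·ωz)/r = -0.0520/0.075 = -0.6933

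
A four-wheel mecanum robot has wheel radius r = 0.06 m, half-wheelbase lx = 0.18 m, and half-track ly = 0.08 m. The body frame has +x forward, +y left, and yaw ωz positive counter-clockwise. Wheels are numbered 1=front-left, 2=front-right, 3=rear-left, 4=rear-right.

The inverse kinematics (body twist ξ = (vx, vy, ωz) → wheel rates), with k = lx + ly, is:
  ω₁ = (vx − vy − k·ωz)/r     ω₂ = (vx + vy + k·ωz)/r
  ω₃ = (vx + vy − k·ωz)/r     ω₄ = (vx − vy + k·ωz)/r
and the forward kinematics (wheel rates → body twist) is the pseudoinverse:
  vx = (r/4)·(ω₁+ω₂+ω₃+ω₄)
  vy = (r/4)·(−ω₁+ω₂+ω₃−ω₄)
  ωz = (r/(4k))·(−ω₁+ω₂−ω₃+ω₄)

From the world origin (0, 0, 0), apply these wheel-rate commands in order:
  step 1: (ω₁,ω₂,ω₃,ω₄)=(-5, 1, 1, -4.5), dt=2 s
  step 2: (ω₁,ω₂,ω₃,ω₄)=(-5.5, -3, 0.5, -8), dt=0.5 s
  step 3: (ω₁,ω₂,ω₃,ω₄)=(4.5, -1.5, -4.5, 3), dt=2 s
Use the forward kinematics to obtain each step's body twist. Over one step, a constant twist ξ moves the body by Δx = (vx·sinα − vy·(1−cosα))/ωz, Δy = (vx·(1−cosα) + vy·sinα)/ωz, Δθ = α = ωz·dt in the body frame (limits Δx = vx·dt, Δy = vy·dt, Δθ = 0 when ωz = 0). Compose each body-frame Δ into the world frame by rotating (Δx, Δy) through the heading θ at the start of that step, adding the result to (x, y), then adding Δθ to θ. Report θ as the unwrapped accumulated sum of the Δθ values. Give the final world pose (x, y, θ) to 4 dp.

(-0.3190, 0.0185, 0.0577)

step 1: ξ=(vx,vy,ωz)=(-0.1125, 0.1725, 0.0288), dt=2.0 → body Δ=(-0.2348, 0.3383, 0.0577) → world pose (-0.2348, 0.3383, 0.0577)
step 2: ξ=(vx,vy,ωz)=(-0.2400, 0.1650, -0.3462), dt=0.5 → body Δ=(-0.1123, 0.0924, -0.1731) → world pose (-0.3522, 0.4241, -0.1154)
step 3: ξ=(vx,vy,ωz)=(0.0225, -0.2025, 0.0865), dt=2.0 → body Δ=(0.0797, -0.3991, 0.1731) → world pose (-0.3190, 0.0185, 0.0577)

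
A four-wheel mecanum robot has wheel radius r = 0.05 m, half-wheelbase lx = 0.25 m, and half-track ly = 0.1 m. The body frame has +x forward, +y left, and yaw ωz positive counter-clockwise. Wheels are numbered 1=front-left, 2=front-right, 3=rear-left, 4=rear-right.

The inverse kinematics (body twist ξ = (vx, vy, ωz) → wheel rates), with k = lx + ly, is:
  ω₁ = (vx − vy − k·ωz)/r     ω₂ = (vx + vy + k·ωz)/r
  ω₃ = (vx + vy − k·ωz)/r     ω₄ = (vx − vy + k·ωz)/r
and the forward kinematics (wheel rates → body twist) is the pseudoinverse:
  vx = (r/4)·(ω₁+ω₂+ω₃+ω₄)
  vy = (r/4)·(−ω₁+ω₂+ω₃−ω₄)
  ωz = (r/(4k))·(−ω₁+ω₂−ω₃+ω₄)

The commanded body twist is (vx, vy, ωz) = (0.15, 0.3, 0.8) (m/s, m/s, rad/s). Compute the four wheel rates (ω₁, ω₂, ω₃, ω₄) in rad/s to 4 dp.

k = lx + ly = 0.25 + 0.1 = 0.3500;  k·ωz = 0.3500·0.8 = 0.2800
ω₁ (FL) = (vx − vy − k·ωz)/r = -0.4300/0.05 = -8.6000
ω₂ (FR) = (vx + vy + k·ωz)/r = 0.7300/0.05 = 14.6000
ω₃ (RL) = (vx + vy − k·ωz)/r = 0.1700/0.05 = 3.4000
ω₄ (RR) = (vx − vy + k·ωz)/r = 0.1300/0.05 = 2.6000

(-8.6000, 14.6000, 3.4000, 2.6000)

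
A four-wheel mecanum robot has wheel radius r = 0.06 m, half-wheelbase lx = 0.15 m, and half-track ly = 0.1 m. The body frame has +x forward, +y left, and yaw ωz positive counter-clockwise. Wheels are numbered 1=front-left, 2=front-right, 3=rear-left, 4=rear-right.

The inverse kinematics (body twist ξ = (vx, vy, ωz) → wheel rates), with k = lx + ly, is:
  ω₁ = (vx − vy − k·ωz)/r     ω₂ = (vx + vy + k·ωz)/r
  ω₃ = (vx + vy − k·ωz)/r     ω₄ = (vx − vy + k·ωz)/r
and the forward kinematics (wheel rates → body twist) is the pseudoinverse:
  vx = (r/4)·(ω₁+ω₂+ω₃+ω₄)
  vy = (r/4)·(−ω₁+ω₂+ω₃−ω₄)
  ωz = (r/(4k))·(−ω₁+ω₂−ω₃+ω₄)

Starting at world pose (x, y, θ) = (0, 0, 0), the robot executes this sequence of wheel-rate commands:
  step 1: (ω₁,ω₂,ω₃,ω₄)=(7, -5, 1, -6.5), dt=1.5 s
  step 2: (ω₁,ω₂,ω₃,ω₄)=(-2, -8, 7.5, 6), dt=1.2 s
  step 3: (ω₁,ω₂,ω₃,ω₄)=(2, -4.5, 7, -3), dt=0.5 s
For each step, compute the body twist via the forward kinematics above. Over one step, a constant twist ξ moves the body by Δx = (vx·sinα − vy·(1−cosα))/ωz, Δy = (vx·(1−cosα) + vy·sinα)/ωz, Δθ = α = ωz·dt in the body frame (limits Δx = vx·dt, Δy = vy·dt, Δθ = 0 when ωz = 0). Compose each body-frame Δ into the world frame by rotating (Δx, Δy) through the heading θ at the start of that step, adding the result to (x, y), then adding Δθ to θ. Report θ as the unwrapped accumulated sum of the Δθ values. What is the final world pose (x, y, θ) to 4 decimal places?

(-0.2061, -0.0522, -2.7900)

step 1: ξ=(vx,vy,ωz)=(-0.0525, -0.0675, -1.1700), dt=1.5 → body Δ=(-0.1124, -0.0036, -1.7550) → world pose (-0.1124, -0.0036, -1.7550)
step 2: ξ=(vx,vy,ωz)=(0.0525, -0.0675, -0.4500), dt=1.2 → body Δ=(0.0386, -0.0937, -0.5400) → world pose (-0.2116, -0.0244, -2.2950)
step 3: ξ=(vx,vy,ωz)=(0.0225, 0.0525, -0.9900), dt=0.5 → body Δ=(0.0172, 0.0225, -0.4950) → world pose (-0.2061, -0.0522, -2.7900)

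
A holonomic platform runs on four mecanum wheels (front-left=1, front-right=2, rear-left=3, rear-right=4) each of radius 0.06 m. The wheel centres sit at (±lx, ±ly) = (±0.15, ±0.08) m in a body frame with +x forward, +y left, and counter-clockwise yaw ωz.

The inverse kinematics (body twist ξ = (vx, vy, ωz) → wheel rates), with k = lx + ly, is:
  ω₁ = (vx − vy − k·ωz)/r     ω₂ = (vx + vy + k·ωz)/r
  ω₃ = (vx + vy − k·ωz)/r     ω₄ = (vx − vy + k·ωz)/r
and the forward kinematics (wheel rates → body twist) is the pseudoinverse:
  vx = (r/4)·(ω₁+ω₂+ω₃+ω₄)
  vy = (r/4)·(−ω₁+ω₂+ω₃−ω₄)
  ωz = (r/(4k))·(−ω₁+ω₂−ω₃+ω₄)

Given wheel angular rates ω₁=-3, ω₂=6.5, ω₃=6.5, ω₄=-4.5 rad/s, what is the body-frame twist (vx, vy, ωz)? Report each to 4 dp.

k = lx + ly = 0.15 + 0.08 = 0.2300
ω₁+ω₂+ω₃+ω₄ = 5.5000  →  vx = (0.06/4)·5.5000 = 0.0825
−ω₁+ω₂+ω₃−ω₄ = 20.5000  →  vy = (0.06/4)·20.5000 = 0.3075
−ω₁+ω₂−ω₃+ω₄ = -1.5000  →  ωz = (0.06/0.9200)·-1.5000 = -0.0978

(0.0825, 0.3075, -0.0978)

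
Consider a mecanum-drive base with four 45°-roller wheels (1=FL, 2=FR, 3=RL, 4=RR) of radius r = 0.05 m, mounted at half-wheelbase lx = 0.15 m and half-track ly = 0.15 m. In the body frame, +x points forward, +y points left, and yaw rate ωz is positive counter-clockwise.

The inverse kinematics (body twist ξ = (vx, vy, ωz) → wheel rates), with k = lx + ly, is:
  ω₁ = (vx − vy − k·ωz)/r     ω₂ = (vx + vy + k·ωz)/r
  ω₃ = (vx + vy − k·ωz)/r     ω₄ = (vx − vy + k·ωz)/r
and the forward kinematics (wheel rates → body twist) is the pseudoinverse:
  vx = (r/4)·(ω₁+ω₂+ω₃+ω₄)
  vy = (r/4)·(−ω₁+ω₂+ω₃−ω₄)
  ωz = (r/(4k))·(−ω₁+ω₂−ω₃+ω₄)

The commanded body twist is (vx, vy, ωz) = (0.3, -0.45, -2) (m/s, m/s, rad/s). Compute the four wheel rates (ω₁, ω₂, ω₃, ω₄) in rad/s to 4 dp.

k = lx + ly = 0.15 + 0.15 = 0.3000;  k·ωz = 0.3000·-2 = -0.6000
ω₁ (FL) = (vx − vy − k·ωz)/r = 1.3500/0.05 = 27.0000
ω₂ (FR) = (vx + vy + k·ωz)/r = -0.7500/0.05 = -15.0000
ω₃ (RL) = (vx + vy − k·ωz)/r = 0.4500/0.05 = 9.0000
ω₄ (RR) = (vx − vy + k·ωz)/r = 0.1500/0.05 = 3.0000

(27.0000, -15.0000, 9.0000, 3.0000)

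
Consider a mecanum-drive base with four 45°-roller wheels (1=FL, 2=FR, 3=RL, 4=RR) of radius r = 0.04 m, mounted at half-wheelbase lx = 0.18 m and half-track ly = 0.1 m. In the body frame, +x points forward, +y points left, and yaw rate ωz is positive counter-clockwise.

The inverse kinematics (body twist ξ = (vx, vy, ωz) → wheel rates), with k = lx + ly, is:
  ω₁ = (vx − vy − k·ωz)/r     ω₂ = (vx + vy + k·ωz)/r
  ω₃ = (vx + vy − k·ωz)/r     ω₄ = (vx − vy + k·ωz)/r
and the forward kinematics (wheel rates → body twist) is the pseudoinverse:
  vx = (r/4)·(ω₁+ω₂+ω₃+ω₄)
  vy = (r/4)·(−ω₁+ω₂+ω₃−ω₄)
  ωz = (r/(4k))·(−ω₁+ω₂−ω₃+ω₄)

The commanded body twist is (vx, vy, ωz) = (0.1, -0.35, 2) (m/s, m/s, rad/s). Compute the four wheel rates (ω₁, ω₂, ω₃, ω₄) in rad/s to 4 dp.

(-2.7500, 7.7500, -20.2500, 25.2500)

k = lx + ly = 0.18 + 0.1 = 0.2800;  k·ωz = 0.2800·2 = 0.5600
ω₁ (FL) = (vx − vy − k·ωz)/r = -0.1100/0.04 = -2.7500
ω₂ (FR) = (vx + vy + k·ωz)/r = 0.3100/0.04 = 7.7500
ω₃ (RL) = (vx + vy − k·ωz)/r = -0.8100/0.04 = -20.2500
ω₄ (RR) = (vx − vy + k·ωz)/r = 1.0100/0.04 = 25.2500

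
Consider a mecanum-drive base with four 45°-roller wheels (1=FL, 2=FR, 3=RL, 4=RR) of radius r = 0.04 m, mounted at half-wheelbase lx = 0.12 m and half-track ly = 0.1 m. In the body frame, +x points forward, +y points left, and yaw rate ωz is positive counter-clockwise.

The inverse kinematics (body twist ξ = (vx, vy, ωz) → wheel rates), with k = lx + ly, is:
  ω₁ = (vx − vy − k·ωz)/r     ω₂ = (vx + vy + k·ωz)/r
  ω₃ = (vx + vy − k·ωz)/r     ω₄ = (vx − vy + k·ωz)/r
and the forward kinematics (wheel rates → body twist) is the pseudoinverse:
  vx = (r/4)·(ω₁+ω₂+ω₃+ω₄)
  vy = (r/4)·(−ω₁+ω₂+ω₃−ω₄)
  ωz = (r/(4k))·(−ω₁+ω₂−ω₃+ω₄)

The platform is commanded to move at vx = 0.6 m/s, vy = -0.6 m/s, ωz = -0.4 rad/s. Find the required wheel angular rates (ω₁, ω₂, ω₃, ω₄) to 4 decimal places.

(32.2000, -2.2000, 2.2000, 27.8000)

k = lx + ly = 0.12 + 0.1 = 0.2200;  k·ωz = 0.2200·-0.4 = -0.0880
ω₁ (FL) = (vx − vy − k·ωz)/r = 1.2880/0.04 = 32.2000
ω₂ (FR) = (vx + vy + k·ωz)/r = -0.0880/0.04 = -2.2000
ω₃ (RL) = (vx + vy − k·ωz)/r = 0.0880/0.04 = 2.2000
ω₄ (RR) = (vx − vy + k·ωz)/r = 1.1120/0.04 = 27.8000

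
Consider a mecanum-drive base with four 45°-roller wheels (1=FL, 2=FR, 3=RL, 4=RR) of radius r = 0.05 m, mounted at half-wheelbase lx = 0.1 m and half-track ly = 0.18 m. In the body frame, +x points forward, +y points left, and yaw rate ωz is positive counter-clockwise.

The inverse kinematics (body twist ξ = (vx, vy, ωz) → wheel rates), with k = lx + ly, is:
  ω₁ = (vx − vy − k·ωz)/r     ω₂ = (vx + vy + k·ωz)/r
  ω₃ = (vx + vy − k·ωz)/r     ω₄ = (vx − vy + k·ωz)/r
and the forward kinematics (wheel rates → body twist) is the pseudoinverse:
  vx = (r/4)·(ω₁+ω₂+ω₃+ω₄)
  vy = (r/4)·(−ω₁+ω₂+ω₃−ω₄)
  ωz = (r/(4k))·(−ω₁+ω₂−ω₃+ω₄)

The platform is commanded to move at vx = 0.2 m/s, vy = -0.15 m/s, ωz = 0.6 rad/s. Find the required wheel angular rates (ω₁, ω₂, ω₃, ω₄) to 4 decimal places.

k = lx + ly = 0.1 + 0.18 = 0.2800;  k·ωz = 0.2800·0.6 = 0.1680
ω₁ (FL) = (vx − vy − k·ωz)/r = 0.1820/0.05 = 3.6400
ω₂ (FR) = (vx + vy + k·ωz)/r = 0.2180/0.05 = 4.3600
ω₃ (RL) = (vx + vy − k·ωz)/r = -0.1180/0.05 = -2.3600
ω₄ (RR) = (vx − vy + k·ωz)/r = 0.5180/0.05 = 10.3600

(3.6400, 4.3600, -2.3600, 10.3600)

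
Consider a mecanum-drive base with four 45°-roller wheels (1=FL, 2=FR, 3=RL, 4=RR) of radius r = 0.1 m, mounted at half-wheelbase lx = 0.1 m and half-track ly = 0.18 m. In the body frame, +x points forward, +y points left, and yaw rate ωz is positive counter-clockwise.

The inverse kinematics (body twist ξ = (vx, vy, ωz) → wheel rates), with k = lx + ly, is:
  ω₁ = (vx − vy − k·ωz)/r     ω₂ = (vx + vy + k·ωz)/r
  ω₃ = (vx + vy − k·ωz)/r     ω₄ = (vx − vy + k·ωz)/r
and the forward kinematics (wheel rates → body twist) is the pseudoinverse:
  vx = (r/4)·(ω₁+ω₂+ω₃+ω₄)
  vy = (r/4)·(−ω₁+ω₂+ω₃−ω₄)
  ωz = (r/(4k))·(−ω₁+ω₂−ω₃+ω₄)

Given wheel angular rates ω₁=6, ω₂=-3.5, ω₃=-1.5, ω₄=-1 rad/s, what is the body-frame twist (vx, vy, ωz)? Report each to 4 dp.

(0.0000, -0.2500, -0.8036)

k = lx + ly = 0.1 + 0.18 = 0.2800
ω₁+ω₂+ω₃+ω₄ = 0.0000  →  vx = (0.1/4)·0.0000 = 0.0000
−ω₁+ω₂+ω₃−ω₄ = -10.0000  →  vy = (0.1/4)·-10.0000 = -0.2500
−ω₁+ω₂−ω₃+ω₄ = -9.0000  →  ωz = (0.1/1.1200)·-9.0000 = -0.8036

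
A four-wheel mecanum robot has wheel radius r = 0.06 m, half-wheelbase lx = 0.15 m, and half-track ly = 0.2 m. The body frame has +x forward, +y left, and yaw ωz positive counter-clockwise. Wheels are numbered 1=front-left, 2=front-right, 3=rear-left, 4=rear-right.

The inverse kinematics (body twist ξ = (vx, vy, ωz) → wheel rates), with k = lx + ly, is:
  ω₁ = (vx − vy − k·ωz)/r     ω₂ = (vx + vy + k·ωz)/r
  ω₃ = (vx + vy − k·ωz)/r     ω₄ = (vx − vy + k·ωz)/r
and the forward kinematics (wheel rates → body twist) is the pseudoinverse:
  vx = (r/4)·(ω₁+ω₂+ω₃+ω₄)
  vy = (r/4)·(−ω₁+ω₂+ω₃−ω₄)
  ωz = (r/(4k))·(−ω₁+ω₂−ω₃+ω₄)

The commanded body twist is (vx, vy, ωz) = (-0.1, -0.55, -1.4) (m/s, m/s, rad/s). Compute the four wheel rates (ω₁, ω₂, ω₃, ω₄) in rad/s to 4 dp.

k = lx + ly = 0.15 + 0.2 = 0.3500;  k·ωz = 0.3500·-1.4 = -0.4900
ω₁ (FL) = (vx − vy − k·ωz)/r = 0.9400/0.06 = 15.6667
ω₂ (FR) = (vx + vy + k·ωz)/r = -1.1400/0.06 = -19.0000
ω₃ (RL) = (vx + vy − k·ωz)/r = -0.1600/0.06 = -2.6667
ω₄ (RR) = (vx − vy + k·ωz)/r = -0.0400/0.06 = -0.6667

(15.6667, -19.0000, -2.6667, -0.6667)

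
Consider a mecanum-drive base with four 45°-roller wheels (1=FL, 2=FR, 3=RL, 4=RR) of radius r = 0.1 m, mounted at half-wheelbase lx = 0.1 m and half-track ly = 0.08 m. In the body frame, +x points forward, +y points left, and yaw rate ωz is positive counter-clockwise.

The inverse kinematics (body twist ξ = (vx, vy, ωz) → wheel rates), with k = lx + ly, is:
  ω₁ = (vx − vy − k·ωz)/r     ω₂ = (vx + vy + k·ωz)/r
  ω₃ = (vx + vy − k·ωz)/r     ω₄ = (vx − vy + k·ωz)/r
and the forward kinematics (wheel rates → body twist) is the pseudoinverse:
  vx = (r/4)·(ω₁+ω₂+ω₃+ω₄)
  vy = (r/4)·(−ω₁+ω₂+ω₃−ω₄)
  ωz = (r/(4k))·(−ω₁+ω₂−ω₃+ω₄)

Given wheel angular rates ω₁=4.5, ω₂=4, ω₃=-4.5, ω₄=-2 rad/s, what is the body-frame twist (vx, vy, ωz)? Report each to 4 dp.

k = lx + ly = 0.1 + 0.08 = 0.1800
ω₁+ω₂+ω₃+ω₄ = 2.0000  →  vx = (0.1/4)·2.0000 = 0.0500
−ω₁+ω₂+ω₃−ω₄ = -3.0000  →  vy = (0.1/4)·-3.0000 = -0.0750
−ω₁+ω₂−ω₃+ω₄ = 2.0000  →  ωz = (0.1/0.7200)·2.0000 = 0.2778

(0.0500, -0.0750, 0.2778)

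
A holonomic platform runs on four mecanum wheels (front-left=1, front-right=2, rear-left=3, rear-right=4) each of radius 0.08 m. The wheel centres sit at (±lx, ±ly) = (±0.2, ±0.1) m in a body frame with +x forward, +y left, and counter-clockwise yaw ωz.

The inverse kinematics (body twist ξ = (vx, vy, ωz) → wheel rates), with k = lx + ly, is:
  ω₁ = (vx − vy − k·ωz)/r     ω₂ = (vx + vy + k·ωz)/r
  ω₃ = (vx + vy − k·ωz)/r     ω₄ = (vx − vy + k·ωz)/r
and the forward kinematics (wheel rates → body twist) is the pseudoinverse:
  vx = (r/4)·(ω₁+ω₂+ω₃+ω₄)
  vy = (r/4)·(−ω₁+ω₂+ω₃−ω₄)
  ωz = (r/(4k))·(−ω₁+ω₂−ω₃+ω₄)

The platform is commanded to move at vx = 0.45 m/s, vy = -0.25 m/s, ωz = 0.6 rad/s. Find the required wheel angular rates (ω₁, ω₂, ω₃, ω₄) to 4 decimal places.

(6.5000, 4.7500, 0.2500, 11.0000)

k = lx + ly = 0.2 + 0.1 = 0.3000;  k·ωz = 0.3000·0.6 = 0.1800
ω₁ (FL) = (vx − vy − k·ωz)/r = 0.5200/0.08 = 6.5000
ω₂ (FR) = (vx + vy + k·ωz)/r = 0.3800/0.08 = 4.7500
ω₃ (RL) = (vx + vy − k·ωz)/r = 0.0200/0.08 = 0.2500
ω₄ (RR) = (vx − vy + k·ωz)/r = 0.8800/0.08 = 11.0000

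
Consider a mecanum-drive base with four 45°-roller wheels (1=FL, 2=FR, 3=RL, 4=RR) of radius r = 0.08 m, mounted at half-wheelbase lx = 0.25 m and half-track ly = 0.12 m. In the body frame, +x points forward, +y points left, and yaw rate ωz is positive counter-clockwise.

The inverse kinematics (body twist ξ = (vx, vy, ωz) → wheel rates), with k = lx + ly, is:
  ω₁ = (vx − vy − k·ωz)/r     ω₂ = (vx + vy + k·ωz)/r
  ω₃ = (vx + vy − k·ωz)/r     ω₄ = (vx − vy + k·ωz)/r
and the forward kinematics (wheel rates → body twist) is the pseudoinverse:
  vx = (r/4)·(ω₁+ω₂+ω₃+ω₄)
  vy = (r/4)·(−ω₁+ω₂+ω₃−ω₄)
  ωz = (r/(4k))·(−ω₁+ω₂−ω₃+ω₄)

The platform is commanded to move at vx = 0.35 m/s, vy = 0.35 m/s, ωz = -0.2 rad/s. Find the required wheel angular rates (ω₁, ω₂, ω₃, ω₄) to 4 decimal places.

k = lx + ly = 0.25 + 0.12 = 0.3700;  k·ωz = 0.3700·-0.2 = -0.0740
ω₁ (FL) = (vx − vy − k·ωz)/r = 0.0740/0.08 = 0.9250
ω₂ (FR) = (vx + vy + k·ωz)/r = 0.6260/0.08 = 7.8250
ω₃ (RL) = (vx + vy − k·ωz)/r = 0.7740/0.08 = 9.6750
ω₄ (RR) = (vx − vy + k·ωz)/r = -0.0740/0.08 = -0.9250

(0.9250, 7.8250, 9.6750, -0.9250)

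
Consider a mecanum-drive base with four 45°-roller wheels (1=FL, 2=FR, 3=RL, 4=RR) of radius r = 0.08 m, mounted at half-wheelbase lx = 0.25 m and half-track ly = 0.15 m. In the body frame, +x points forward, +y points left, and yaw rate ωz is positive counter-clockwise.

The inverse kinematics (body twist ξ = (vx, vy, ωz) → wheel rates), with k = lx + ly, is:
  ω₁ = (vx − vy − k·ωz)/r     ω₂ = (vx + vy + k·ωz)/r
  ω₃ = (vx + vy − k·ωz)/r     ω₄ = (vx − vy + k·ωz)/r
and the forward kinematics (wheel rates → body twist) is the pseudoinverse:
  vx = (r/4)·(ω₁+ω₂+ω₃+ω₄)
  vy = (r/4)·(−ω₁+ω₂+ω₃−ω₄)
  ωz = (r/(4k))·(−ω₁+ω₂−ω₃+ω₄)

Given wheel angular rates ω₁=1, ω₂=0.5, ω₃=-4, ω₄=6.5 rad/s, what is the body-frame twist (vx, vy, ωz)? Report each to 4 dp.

(0.0800, -0.2200, 0.5000)

k = lx + ly = 0.25 + 0.15 = 0.4000
ω₁+ω₂+ω₃+ω₄ = 4.0000  →  vx = (0.08/4)·4.0000 = 0.0800
−ω₁+ω₂+ω₃−ω₄ = -11.0000  →  vy = (0.08/4)·-11.0000 = -0.2200
−ω₁+ω₂−ω₃+ω₄ = 10.0000  →  ωz = (0.08/1.6000)·10.0000 = 0.5000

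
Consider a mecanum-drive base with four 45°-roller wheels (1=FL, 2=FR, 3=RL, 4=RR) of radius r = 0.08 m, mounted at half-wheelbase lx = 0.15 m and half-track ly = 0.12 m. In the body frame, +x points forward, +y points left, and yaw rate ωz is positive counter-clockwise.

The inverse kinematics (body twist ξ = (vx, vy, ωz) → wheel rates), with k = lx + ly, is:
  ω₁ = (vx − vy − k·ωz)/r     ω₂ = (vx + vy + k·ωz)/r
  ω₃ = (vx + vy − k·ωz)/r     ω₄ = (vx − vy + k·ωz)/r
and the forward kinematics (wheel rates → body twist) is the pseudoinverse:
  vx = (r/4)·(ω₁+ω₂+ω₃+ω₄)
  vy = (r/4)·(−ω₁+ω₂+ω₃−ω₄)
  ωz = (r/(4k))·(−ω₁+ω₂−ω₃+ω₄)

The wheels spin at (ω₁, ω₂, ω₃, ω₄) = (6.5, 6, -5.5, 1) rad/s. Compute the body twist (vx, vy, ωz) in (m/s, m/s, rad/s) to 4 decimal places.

k = lx + ly = 0.15 + 0.12 = 0.2700
ω₁+ω₂+ω₃+ω₄ = 8.0000  →  vx = (0.08/4)·8.0000 = 0.1600
−ω₁+ω₂+ω₃−ω₄ = -7.0000  →  vy = (0.08/4)·-7.0000 = -0.1400
−ω₁+ω₂−ω₃+ω₄ = 6.0000  →  ωz = (0.08/1.0800)·6.0000 = 0.4444

(0.1600, -0.1400, 0.4444)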